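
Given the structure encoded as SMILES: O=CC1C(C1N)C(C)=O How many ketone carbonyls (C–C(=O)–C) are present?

The ketone motif appears at heavy-atom position 7 in the SMILES.
Other groups present: 1 aldehyde, 1 primary amine.
Ketone count: 1.

1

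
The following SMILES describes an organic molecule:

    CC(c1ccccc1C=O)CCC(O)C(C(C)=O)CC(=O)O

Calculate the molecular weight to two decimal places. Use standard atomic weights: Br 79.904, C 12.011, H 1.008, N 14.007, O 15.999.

First, the molecular formula is C17H22O5 (counting implicit H from valence).
  C: 17 × 12.011 = 204.187
  H: 22 × 1.008 = 22.176
  O: 5 × 15.999 = 79.995
Sum: 17×12.011 + 22×1.008 + 5×15.999 = 306.358 → 306.36 g/mol.

306.36 g/mol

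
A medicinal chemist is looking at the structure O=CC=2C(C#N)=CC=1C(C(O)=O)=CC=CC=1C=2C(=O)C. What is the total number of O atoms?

4

Scan the SMILES for O atoms (remember two-letter symbols like Cl and Br are single atoms).
Oxygen count: 4.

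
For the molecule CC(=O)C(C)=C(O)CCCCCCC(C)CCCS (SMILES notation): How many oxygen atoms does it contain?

2

Scan the SMILES for O atoms (remember two-letter symbols like Cl and Br are single atoms).
Oxygen count: 2.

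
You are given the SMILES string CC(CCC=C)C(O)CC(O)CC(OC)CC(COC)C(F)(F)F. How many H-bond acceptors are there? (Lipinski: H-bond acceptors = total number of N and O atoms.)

4

N atoms: 0; O atoms: 4.
Lipinski HBA = 0 + 4 = 4.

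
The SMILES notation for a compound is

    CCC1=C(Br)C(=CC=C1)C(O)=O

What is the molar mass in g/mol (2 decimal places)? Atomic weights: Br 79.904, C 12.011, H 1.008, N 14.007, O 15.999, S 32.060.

First, the molecular formula is C9H9BrO2 (counting implicit H from valence).
  Br: 1 × 79.904 = 79.904
  C: 9 × 12.011 = 108.099
  H: 9 × 1.008 = 9.072
  O: 2 × 15.999 = 31.998
Sum: 1×79.904 + 9×12.011 + 9×1.008 + 2×15.999 = 229.073 → 229.07 g/mol.

229.07 g/mol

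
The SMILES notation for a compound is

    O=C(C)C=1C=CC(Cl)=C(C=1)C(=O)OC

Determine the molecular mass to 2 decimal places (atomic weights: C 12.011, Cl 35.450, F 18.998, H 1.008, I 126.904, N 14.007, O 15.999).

212.63 g/mol

First, the molecular formula is C10H9ClO3 (counting implicit H from valence).
  C: 10 × 12.011 = 120.110
  Cl: 1 × 35.450 = 35.450
  H: 9 × 1.008 = 9.072
  O: 3 × 15.999 = 47.997
Sum: 10×12.011 + 1×35.450 + 9×1.008 + 3×15.999 = 212.629 → 212.63 g/mol.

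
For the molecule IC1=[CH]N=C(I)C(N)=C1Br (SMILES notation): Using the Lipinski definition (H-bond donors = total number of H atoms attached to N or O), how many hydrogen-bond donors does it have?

Donors: find every N or O and count the H atoms it carries.
  atom 4 (N): bond orders sum to 3 → 0 H
  atom 8 (N): bond orders sum to 1 → 2 H
Lipinski HBD = 2.

2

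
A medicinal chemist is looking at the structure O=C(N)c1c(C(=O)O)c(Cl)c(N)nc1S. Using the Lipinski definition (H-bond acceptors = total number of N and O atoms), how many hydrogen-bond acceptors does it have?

6

N atoms: 3; O atoms: 3.
Lipinski HBA = 3 + 3 = 6.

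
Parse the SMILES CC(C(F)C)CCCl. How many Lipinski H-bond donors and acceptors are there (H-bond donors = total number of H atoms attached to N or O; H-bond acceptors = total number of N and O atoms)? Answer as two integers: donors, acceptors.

Donors: find every N or O and count the H atoms it carries.
  (no N or O atoms present)
Lipinski HBD = 0.
Acceptors: N atoms = 0, O atoms = 0 → HBA = 0.

0, 0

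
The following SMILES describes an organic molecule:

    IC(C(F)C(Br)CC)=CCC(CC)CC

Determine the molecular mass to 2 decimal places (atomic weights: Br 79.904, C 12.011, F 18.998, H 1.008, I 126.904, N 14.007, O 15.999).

First, the molecular formula is C12H21BrFI (counting implicit H from valence).
  Br: 1 × 79.904 = 79.904
  C: 12 × 12.011 = 144.132
  F: 1 × 18.998 = 18.998
  H: 21 × 1.008 = 21.168
  I: 1 × 126.904 = 126.904
Sum: 1×79.904 + 12×12.011 + 1×18.998 + 21×1.008 + 1×126.904 = 391.106 → 391.11 g/mol.

391.11 g/mol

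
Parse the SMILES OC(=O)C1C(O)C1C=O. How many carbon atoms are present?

Count every carbon token in the SMILES (each C, including those in ring-closure positions and inside branches).
Carbon count: 5.

5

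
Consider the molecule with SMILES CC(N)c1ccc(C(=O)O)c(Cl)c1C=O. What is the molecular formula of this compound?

Walk through each heavy atom and fill implicit hydrogens from standard valence (C 4, N 3, O 2, S 2, halogen 1); for lowercase aromatic atoms, an aromatic c carries 1 H when it has two neighbours and 0 H with three, and aromatic n carries 0 H:
  atom 1: C, bond orders sum to 1 (valence 4) → 3 H
  atom 2: C, bond orders sum to 3 (valence 4) → 1 H
  atom 3: N, bond orders sum to 1 (valence 3) → 2 H
  atom 4: aromatic c, 3 neighbours → 0 H
  atom 5: aromatic c, 2 neighbours → 1 H
  atom 6: aromatic c, 2 neighbours → 1 H
  atom 7: aromatic c, 3 neighbours → 0 H
  atom 8: C, bond orders sum to 4 (valence 4) → 0 H
  atom 9: O, bond orders sum to 2 (valence 2) → 0 H
  atom 10: O, bond orders sum to 1 (valence 2) → 1 H
  atom 11: aromatic c, 3 neighbours → 0 H
  atom 12: Cl (halogen, monovalent) → 0 H
  atom 13: aromatic c, 3 neighbours → 0 H
  atom 14: C, bond orders sum to 3 (valence 4) → 1 H
  atom 15: O, bond orders sum to 2 (valence 2) → 0 H
Totals → C:10, H:10, Cl:1, N:1, O:3.

C10H10ClNO3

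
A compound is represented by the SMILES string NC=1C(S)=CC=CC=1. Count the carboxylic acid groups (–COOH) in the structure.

Scan the SMILES for the carboxylic acid motif — none present.
Groups that are present: 1 primary amine, 1 thiol.

0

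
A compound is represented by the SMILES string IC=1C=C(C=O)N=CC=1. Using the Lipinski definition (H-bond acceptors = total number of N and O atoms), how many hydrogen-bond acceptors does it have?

N atoms: 1; O atoms: 1.
Lipinski HBA = 1 + 1 = 2.

2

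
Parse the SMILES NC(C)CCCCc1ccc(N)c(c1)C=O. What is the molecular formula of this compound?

C13H20N2O

Walk through each heavy atom and fill implicit hydrogens from standard valence (C 4, N 3, O 2, S 2, halogen 1); for lowercase aromatic atoms, an aromatic c carries 1 H when it has two neighbours and 0 H with three, and aromatic n carries 0 H:
  atom 1: N, bond orders sum to 1 (valence 3) → 2 H
  atom 2: C, bond orders sum to 3 (valence 4) → 1 H
  atom 3: C, bond orders sum to 1 (valence 4) → 3 H
  atom 4: C, bond orders sum to 2 (valence 4) → 2 H
  atom 5: C, bond orders sum to 2 (valence 4) → 2 H
  atom 6: C, bond orders sum to 2 (valence 4) → 2 H
  atom 7: C, bond orders sum to 2 (valence 4) → 2 H
  atom 8: aromatic c, 3 neighbours → 0 H
  atom 9: aromatic c, 2 neighbours → 1 H
  atom 10: aromatic c, 2 neighbours → 1 H
  atom 11: aromatic c, 3 neighbours → 0 H
  atom 12: N, bond orders sum to 1 (valence 3) → 2 H
  atom 13: aromatic c, 3 neighbours → 0 H
  atom 14: aromatic c, 2 neighbours → 1 H
  atom 15: C, bond orders sum to 3 (valence 4) → 1 H
  atom 16: O, bond orders sum to 2 (valence 2) → 0 H
Totals → C:13, H:20, N:2, O:1.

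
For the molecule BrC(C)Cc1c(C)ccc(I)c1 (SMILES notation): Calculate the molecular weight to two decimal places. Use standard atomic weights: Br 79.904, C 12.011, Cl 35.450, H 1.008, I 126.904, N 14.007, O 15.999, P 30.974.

First, the molecular formula is C10H12BrI (counting implicit H from valence).
  Br: 1 × 79.904 = 79.904
  C: 10 × 12.011 = 120.110
  H: 12 × 1.008 = 12.096
  I: 1 × 126.904 = 126.904
Sum: 1×79.904 + 10×12.011 + 12×1.008 + 1×126.904 = 339.014 → 339.01 g/mol.

339.01 g/mol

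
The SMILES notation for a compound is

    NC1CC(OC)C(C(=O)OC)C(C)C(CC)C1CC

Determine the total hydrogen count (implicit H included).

Walk through each heavy atom and fill implicit hydrogens from standard valence (C 4, N 3, O 2, S 2, halogen 1):
  atom 1: N, bond orders sum to 1 (valence 3) → 2 H
  atom 2: C, bond orders sum to 3 (valence 4) → 1 H
  atom 3: C, bond orders sum to 2 (valence 4) → 2 H
  atom 4: C, bond orders sum to 3 (valence 4) → 1 H
  atom 5: O, bond orders sum to 2 (valence 2) → 0 H
  atom 6: C, bond orders sum to 1 (valence 4) → 3 H
  atom 7: C, bond orders sum to 3 (valence 4) → 1 H
  atom 8: C, bond orders sum to 4 (valence 4) → 0 H
  atom 9: O, bond orders sum to 2 (valence 2) → 0 H
  atom 10: O, bond orders sum to 2 (valence 2) → 0 H
  atom 11: C, bond orders sum to 1 (valence 4) → 3 H
  atom 12: C, bond orders sum to 3 (valence 4) → 1 H
  atom 13: C, bond orders sum to 1 (valence 4) → 3 H
  atom 14: C, bond orders sum to 3 (valence 4) → 1 H
  atom 15: C, bond orders sum to 2 (valence 4) → 2 H
  atom 16: C, bond orders sum to 1 (valence 4) → 3 H
  atom 17: C, bond orders sum to 3 (valence 4) → 1 H
  atom 18: C, bond orders sum to 2 (valence 4) → 2 H
  atom 19: C, bond orders sum to 1 (valence 4) → 3 H
Total hydrogens: 29.

29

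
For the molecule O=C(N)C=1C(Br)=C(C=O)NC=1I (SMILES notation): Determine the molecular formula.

C6H4BrIN2O2

Walk through each heavy atom and fill implicit hydrogens from standard valence (C 4, N 3, O 2, S 2, halogen 1):
  atom 1: O, bond orders sum to 2 (valence 2) → 0 H
  atom 2: C, bond orders sum to 4 (valence 4) → 0 H
  atom 3: N, bond orders sum to 1 (valence 3) → 2 H
  atom 4: C, bond orders sum to 4 (valence 4) → 0 H
  atom 5: C, bond orders sum to 4 (valence 4) → 0 H
  atom 6: Br (halogen, monovalent) → 0 H
  atom 7: C, bond orders sum to 4 (valence 4) → 0 H
  atom 8: C, bond orders sum to 3 (valence 4) → 1 H
  atom 9: O, bond orders sum to 2 (valence 2) → 0 H
  atom 10: N, bond orders sum to 2 (valence 3) → 1 H
  atom 11: C, bond orders sum to 4 (valence 4) → 0 H
  atom 12: I (halogen, monovalent) → 0 H
Totals → C:6, H:4, Br:1, I:1, N:2, O:2.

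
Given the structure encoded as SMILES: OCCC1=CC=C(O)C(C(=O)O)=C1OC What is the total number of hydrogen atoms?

12

Walk through each heavy atom and fill implicit hydrogens from standard valence (C 4, N 3, O 2, S 2, halogen 1):
  atom 1: O, bond orders sum to 1 (valence 2) → 1 H
  atom 2: C, bond orders sum to 2 (valence 4) → 2 H
  atom 3: C, bond orders sum to 2 (valence 4) → 2 H
  atom 4: C, bond orders sum to 4 (valence 4) → 0 H
  atom 5: C, bond orders sum to 3 (valence 4) → 1 H
  atom 6: C, bond orders sum to 3 (valence 4) → 1 H
  atom 7: C, bond orders sum to 4 (valence 4) → 0 H
  atom 8: O, bond orders sum to 1 (valence 2) → 1 H
  atom 9: C, bond orders sum to 4 (valence 4) → 0 H
  atom 10: C, bond orders sum to 4 (valence 4) → 0 H
  atom 11: O, bond orders sum to 2 (valence 2) → 0 H
  atom 12: O, bond orders sum to 1 (valence 2) → 1 H
  atom 13: C, bond orders sum to 4 (valence 4) → 0 H
  atom 14: O, bond orders sum to 2 (valence 2) → 0 H
  atom 15: C, bond orders sum to 1 (valence 4) → 3 H
Total hydrogens: 12.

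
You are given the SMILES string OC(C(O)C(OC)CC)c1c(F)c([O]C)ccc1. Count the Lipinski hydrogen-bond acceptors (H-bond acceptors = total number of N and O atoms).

N atoms: 0; O atoms: 4.
Lipinski HBA = 0 + 4 = 4.

4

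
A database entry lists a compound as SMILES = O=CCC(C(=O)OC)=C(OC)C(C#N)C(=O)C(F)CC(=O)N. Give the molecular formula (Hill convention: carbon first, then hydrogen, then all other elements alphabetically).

C13H15FN2O6

Walk through each heavy atom and fill implicit hydrogens from standard valence (C 4, N 3, O 2, S 2, halogen 1):
  atom 1: O, bond orders sum to 2 (valence 2) → 0 H
  atom 2: C, bond orders sum to 3 (valence 4) → 1 H
  atom 3: C, bond orders sum to 2 (valence 4) → 2 H
  atom 4: C, bond orders sum to 4 (valence 4) → 0 H
  atom 5: C, bond orders sum to 4 (valence 4) → 0 H
  atom 6: O, bond orders sum to 2 (valence 2) → 0 H
  atom 7: O, bond orders sum to 2 (valence 2) → 0 H
  atom 8: C, bond orders sum to 1 (valence 4) → 3 H
  atom 9: C, bond orders sum to 4 (valence 4) → 0 H
  atom 10: O, bond orders sum to 2 (valence 2) → 0 H
  atom 11: C, bond orders sum to 1 (valence 4) → 3 H
  atom 12: C, bond orders sum to 3 (valence 4) → 1 H
  atom 13: C, bond orders sum to 4 (valence 4) → 0 H
  atom 14: N, bond orders sum to 3 (valence 3) → 0 H
  atom 15: C, bond orders sum to 4 (valence 4) → 0 H
  atom 16: O, bond orders sum to 2 (valence 2) → 0 H
  atom 17: C, bond orders sum to 3 (valence 4) → 1 H
  atom 18: F (halogen, monovalent) → 0 H
  atom 19: C, bond orders sum to 2 (valence 4) → 2 H
  atom 20: C, bond orders sum to 4 (valence 4) → 0 H
  atom 21: O, bond orders sum to 2 (valence 2) → 0 H
  atom 22: N, bond orders sum to 1 (valence 3) → 2 H
Totals → C:13, H:15, F:1, N:2, O:6.
In Hill order: C13H15FN2O6.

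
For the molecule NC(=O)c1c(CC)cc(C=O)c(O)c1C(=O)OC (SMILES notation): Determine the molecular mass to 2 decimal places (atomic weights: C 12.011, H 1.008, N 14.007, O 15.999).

251.24 g/mol

First, the molecular formula is C12H13NO5 (counting implicit H from valence).
  C: 12 × 12.011 = 144.132
  H: 13 × 1.008 = 13.104
  N: 1 × 14.007 = 14.007
  O: 5 × 15.999 = 79.995
Sum: 12×12.011 + 13×1.008 + 1×14.007 + 5×15.999 = 251.238 → 251.24 g/mol.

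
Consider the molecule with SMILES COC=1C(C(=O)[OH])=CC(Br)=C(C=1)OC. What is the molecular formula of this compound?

Walk through each heavy atom and fill implicit hydrogens from standard valence (C 4, N 3, O 2, S 2, halogen 1):
  atom 1: C, bond orders sum to 1 (valence 4) → 3 H
  atom 2: O, bond orders sum to 2 (valence 2) → 0 H
  atom 3: C, bond orders sum to 4 (valence 4) → 0 H
  atom 4: C, bond orders sum to 4 (valence 4) → 0 H
  atom 5: C, bond orders sum to 4 (valence 4) → 0 H
  atom 6: O, bond orders sum to 2 (valence 2) → 0 H
  atom 7: O with explicit H count 1
  atom 8: C, bond orders sum to 3 (valence 4) → 1 H
  atom 9: C, bond orders sum to 4 (valence 4) → 0 H
  atom 10: Br (halogen, monovalent) → 0 H
  atom 11: C, bond orders sum to 4 (valence 4) → 0 H
  atom 12: C, bond orders sum to 3 (valence 4) → 1 H
  atom 13: O, bond orders sum to 2 (valence 2) → 0 H
  atom 14: C, bond orders sum to 1 (valence 4) → 3 H
Totals → C:9, H:9, Br:1, O:4.
In Hill order: C9H9BrO4.

C9H9BrO4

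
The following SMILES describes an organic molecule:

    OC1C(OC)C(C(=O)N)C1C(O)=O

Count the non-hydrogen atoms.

Every atom symbol written in the SMILES (organic subset) is one heavy atom; implicit H are not written.
Heavy atoms by element → C:7, N:1, O:5.
Total: 13.

13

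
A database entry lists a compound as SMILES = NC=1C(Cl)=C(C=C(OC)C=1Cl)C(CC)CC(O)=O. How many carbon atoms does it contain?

12

Count every carbon token in the SMILES (each C, including those in ring-closure positions and inside branches).
Carbon count: 12.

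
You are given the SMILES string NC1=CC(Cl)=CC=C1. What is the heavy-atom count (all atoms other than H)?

Every atom symbol written in the SMILES (organic subset) is one heavy atom; implicit H are not written.
Heavy atoms by element → C:6, Cl:1, N:1.
Total: 8.

8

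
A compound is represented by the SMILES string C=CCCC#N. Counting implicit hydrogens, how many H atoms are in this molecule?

Walk through each heavy atom and fill implicit hydrogens from standard valence (C 4, N 3, O 2, S 2, halogen 1):
  atom 1: C, bond orders sum to 2 (valence 4) → 2 H
  atom 2: C, bond orders sum to 3 (valence 4) → 1 H
  atom 3: C, bond orders sum to 2 (valence 4) → 2 H
  atom 4: C, bond orders sum to 2 (valence 4) → 2 H
  atom 5: C, bond orders sum to 4 (valence 4) → 0 H
  atom 6: N, bond orders sum to 3 (valence 3) → 0 H
Total hydrogens: 7.

7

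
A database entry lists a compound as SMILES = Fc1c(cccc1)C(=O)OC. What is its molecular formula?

Walk through each heavy atom and fill implicit hydrogens from standard valence (C 4, N 3, O 2, S 2, halogen 1); for lowercase aromatic atoms, an aromatic c carries 1 H when it has two neighbours and 0 H with three, and aromatic n carries 0 H:
  atom 1: F (halogen, monovalent) → 0 H
  atom 2: aromatic c, 3 neighbours → 0 H
  atom 3: aromatic c, 3 neighbours → 0 H
  atom 4: aromatic c, 2 neighbours → 1 H
  atom 5: aromatic c, 2 neighbours → 1 H
  atom 6: aromatic c, 2 neighbours → 1 H
  atom 7: aromatic c, 2 neighbours → 1 H
  atom 8: C, bond orders sum to 4 (valence 4) → 0 H
  atom 9: O, bond orders sum to 2 (valence 2) → 0 H
  atom 10: O, bond orders sum to 2 (valence 2) → 0 H
  atom 11: C, bond orders sum to 1 (valence 4) → 3 H
Totals → C:8, H:7, F:1, O:2.
In Hill order: C8H7FO2.

C8H7FO2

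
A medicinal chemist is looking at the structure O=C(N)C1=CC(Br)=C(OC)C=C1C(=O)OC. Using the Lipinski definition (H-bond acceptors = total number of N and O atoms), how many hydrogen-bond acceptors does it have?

5

N atoms: 1; O atoms: 4.
Lipinski HBA = 1 + 4 = 5.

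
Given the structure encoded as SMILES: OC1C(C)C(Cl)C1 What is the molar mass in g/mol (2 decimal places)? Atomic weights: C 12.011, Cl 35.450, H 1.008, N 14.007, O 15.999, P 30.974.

120.58 g/mol

First, the molecular formula is C5H9ClO (counting implicit H from valence).
  C: 5 × 12.011 = 60.055
  Cl: 1 × 35.450 = 35.450
  H: 9 × 1.008 = 9.072
  O: 1 × 15.999 = 15.999
Sum: 5×12.011 + 1×35.450 + 9×1.008 + 1×15.999 = 120.576 → 120.58 g/mol.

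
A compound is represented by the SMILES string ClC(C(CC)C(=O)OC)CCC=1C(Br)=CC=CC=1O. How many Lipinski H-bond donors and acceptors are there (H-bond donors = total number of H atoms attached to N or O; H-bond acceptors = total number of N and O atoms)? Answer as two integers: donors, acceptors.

Donors: find every N or O and count the H atoms it carries.
  atom 7 (O): bond orders sum to 2 → 0 H
  atom 8 (O): bond orders sum to 2 → 0 H
  atom 19 (O): bond orders sum to 1 → 1 H
Lipinski HBD = 1.
Acceptors: N atoms = 0, O atoms = 3 → HBA = 3.

1, 3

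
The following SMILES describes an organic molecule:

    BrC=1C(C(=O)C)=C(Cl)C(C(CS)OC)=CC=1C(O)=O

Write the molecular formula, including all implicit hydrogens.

C12H12BrClO4S

Walk through each heavy atom and fill implicit hydrogens from standard valence (C 4, N 3, O 2, S 2, halogen 1):
  atom 1: Br (halogen, monovalent) → 0 H
  atom 2: C, bond orders sum to 4 (valence 4) → 0 H
  atom 3: C, bond orders sum to 4 (valence 4) → 0 H
  atom 4: C, bond orders sum to 4 (valence 4) → 0 H
  atom 5: O, bond orders sum to 2 (valence 2) → 0 H
  atom 6: C, bond orders sum to 1 (valence 4) → 3 H
  atom 7: C, bond orders sum to 4 (valence 4) → 0 H
  atom 8: Cl (halogen, monovalent) → 0 H
  atom 9: C, bond orders sum to 4 (valence 4) → 0 H
  atom 10: C, bond orders sum to 3 (valence 4) → 1 H
  atom 11: C, bond orders sum to 2 (valence 4) → 2 H
  atom 12: S, bond orders sum to 1 (valence 2) → 1 H
  atom 13: O, bond orders sum to 2 (valence 2) → 0 H
  atom 14: C, bond orders sum to 1 (valence 4) → 3 H
  atom 15: C, bond orders sum to 3 (valence 4) → 1 H
  atom 16: C, bond orders sum to 4 (valence 4) → 0 H
  atom 17: C, bond orders sum to 4 (valence 4) → 0 H
  atom 18: O, bond orders sum to 1 (valence 2) → 1 H
  atom 19: O, bond orders sum to 2 (valence 2) → 0 H
Totals → C:12, H:12, Br:1, Cl:1, O:4, S:1.
In Hill order: C12H12BrClO4S.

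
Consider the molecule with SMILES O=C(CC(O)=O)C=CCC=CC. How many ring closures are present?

0

In SMILES, each pair of matching ring-closure digits denotes one ring-closing bond; the number of such bonds equals the number of independent rings.
Ring-closure bonds here: 0.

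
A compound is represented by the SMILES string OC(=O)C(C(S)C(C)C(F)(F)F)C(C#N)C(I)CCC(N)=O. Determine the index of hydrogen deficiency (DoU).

4

Degree of unsaturation = (number of rings) + (number of π bonds).
Ring closures in the SMILES: 0.
π bonds: 2 double bonds (each 1 DoU), 1 triple bond (each 2 DoU) → 4 DoU from unsaturation.
Total DoU = 0 + 4 = 4.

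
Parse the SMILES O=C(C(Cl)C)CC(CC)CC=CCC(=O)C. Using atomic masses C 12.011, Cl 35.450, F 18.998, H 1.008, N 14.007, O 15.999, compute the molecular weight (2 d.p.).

First, the molecular formula is C13H21ClO2 (counting implicit H from valence).
  C: 13 × 12.011 = 156.143
  Cl: 1 × 35.450 = 35.450
  H: 21 × 1.008 = 21.168
  O: 2 × 15.999 = 31.998
Sum: 13×12.011 + 1×35.450 + 21×1.008 + 2×15.999 = 244.759 → 244.76 g/mol.

244.76 g/mol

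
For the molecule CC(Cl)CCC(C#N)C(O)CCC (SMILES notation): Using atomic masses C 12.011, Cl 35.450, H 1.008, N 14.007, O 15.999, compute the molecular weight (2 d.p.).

First, the molecular formula is C10H18ClNO (counting implicit H from valence).
  C: 10 × 12.011 = 120.110
  Cl: 1 × 35.450 = 35.450
  H: 18 × 1.008 = 18.144
  N: 1 × 14.007 = 14.007
  O: 1 × 15.999 = 15.999
Sum: 10×12.011 + 1×35.450 + 18×1.008 + 1×14.007 + 1×15.999 = 203.710 → 203.71 g/mol.

203.71 g/mol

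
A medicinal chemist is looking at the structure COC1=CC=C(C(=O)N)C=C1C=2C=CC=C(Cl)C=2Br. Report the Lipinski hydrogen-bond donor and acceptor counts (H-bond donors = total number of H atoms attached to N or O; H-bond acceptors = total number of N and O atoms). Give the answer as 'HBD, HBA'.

2, 3

Donors: find every N or O and count the H atoms it carries.
  atom 2 (O): bond orders sum to 2 → 0 H
  atom 8 (O): bond orders sum to 2 → 0 H
  atom 9 (N): bond orders sum to 1 → 2 H
Lipinski HBD = 2.
Acceptors: N atoms = 1, O atoms = 2 → HBA = 3.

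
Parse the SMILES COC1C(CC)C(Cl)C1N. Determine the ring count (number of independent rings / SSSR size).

In SMILES, each pair of matching ring-closure digits denotes one ring-closing bond; the number of such bonds equals the number of independent rings.
Ring-closure bonds here: 1.

1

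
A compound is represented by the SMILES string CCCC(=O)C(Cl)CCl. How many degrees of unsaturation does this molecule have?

Degree of unsaturation = (number of rings) + (number of π bonds).
Ring closures in the SMILES: 0.
π bonds: 1 double bond (each 1 DoU) → 1 DoU from unsaturation.
Total DoU = 0 + 1 = 1.

1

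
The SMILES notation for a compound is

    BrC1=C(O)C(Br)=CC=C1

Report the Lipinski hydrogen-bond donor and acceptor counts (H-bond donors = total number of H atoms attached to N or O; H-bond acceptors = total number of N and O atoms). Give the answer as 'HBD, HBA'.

1, 1

Donors: find every N or O and count the H atoms it carries.
  atom 4 (O): bond orders sum to 1 → 1 H
Lipinski HBD = 1.
Acceptors: N atoms = 0, O atoms = 1 → HBA = 1.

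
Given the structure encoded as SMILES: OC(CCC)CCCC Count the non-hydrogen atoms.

9

Every atom symbol written in the SMILES (organic subset) is one heavy atom; implicit H are not written.
Heavy atoms by element → C:8, O:1.
Total: 9.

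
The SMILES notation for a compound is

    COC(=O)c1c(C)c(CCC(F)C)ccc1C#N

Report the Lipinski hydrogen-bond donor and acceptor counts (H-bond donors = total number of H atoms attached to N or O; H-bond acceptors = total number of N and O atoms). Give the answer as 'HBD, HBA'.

0, 3

Donors: find every N or O and count the H atoms it carries.
  atom 2 (O): bond orders sum to 2 → 0 H
  atom 4 (O): bond orders sum to 2 → 0 H
  atom 18 (N): bond orders sum to 3 → 0 H
Lipinski HBD = 0.
Acceptors: N atoms = 1, O atoms = 2 → HBA = 3.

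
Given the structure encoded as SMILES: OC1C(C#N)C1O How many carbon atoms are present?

Count every carbon token in the SMILES (each C, including those in ring-closure positions and inside branches).
Carbon count: 4.

4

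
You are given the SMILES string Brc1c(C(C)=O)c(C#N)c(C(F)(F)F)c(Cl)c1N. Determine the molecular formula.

Walk through each heavy atom and fill implicit hydrogens from standard valence (C 4, N 3, O 2, S 2, halogen 1); for lowercase aromatic atoms, an aromatic c carries 1 H when it has two neighbours and 0 H with three, and aromatic n carries 0 H:
  atom 1: Br (halogen, monovalent) → 0 H
  atom 2: aromatic c, 3 neighbours → 0 H
  atom 3: aromatic c, 3 neighbours → 0 H
  atom 4: C, bond orders sum to 4 (valence 4) → 0 H
  atom 5: C, bond orders sum to 1 (valence 4) → 3 H
  atom 6: O, bond orders sum to 2 (valence 2) → 0 H
  atom 7: aromatic c, 3 neighbours → 0 H
  atom 8: C, bond orders sum to 4 (valence 4) → 0 H
  atom 9: N, bond orders sum to 3 (valence 3) → 0 H
  atom 10: aromatic c, 3 neighbours → 0 H
  atom 11: C, bond orders sum to 4 (valence 4) → 0 H
  atom 12: F (halogen, monovalent) → 0 H
  atom 13: F (halogen, monovalent) → 0 H
  atom 14: F (halogen, monovalent) → 0 H
  atom 15: aromatic c, 3 neighbours → 0 H
  atom 16: Cl (halogen, monovalent) → 0 H
  atom 17: aromatic c, 3 neighbours → 0 H
  atom 18: N, bond orders sum to 1 (valence 3) → 2 H
Totals → C:10, H:5, Br:1, Cl:1, F:3, N:2, O:1.
In Hill order: C10H5BrClF3N2O.

C10H5BrClF3N2O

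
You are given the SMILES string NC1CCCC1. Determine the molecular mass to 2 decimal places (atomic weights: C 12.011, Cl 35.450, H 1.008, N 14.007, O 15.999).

First, the molecular formula is C5H11N (counting implicit H from valence).
  C: 5 × 12.011 = 60.055
  H: 11 × 1.008 = 11.088
  N: 1 × 14.007 = 14.007
Sum: 5×12.011 + 11×1.008 + 1×14.007 = 85.150 → 85.15 g/mol.

85.15 g/mol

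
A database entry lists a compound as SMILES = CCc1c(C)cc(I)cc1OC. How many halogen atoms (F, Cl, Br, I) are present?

Halogen atoms appear at heavy-atom position 8 (1×I).
Other groups present: 1 ether.
Halogen count: 1.

1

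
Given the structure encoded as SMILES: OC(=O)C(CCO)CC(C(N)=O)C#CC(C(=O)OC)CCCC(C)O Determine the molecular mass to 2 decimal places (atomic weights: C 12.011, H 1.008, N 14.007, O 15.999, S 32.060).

First, the molecular formula is C17H27NO7 (counting implicit H from valence).
  C: 17 × 12.011 = 204.187
  H: 27 × 1.008 = 27.216
  N: 1 × 14.007 = 14.007
  O: 7 × 15.999 = 111.993
Sum: 17×12.011 + 27×1.008 + 1×14.007 + 7×15.999 = 357.403 → 357.40 g/mol.

357.40 g/mol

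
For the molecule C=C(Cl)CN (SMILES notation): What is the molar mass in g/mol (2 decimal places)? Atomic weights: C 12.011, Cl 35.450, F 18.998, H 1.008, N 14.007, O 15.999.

91.54 g/mol

First, the molecular formula is C3H6ClN (counting implicit H from valence).
  C: 3 × 12.011 = 36.033
  Cl: 1 × 35.450 = 35.450
  H: 6 × 1.008 = 6.048
  N: 1 × 14.007 = 14.007
Sum: 3×12.011 + 1×35.450 + 6×1.008 + 1×14.007 = 91.538 → 91.54 g/mol.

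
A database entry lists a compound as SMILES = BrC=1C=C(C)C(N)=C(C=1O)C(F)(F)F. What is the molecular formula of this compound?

C8H7BrF3NO

Walk through each heavy atom and fill implicit hydrogens from standard valence (C 4, N 3, O 2, S 2, halogen 1):
  atom 1: Br (halogen, monovalent) → 0 H
  atom 2: C, bond orders sum to 4 (valence 4) → 0 H
  atom 3: C, bond orders sum to 3 (valence 4) → 1 H
  atom 4: C, bond orders sum to 4 (valence 4) → 0 H
  atom 5: C, bond orders sum to 1 (valence 4) → 3 H
  atom 6: C, bond orders sum to 4 (valence 4) → 0 H
  atom 7: N, bond orders sum to 1 (valence 3) → 2 H
  atom 8: C, bond orders sum to 4 (valence 4) → 0 H
  atom 9: C, bond orders sum to 4 (valence 4) → 0 H
  atom 10: O, bond orders sum to 1 (valence 2) → 1 H
  atom 11: C, bond orders sum to 4 (valence 4) → 0 H
  atom 12: F (halogen, monovalent) → 0 H
  atom 13: F (halogen, monovalent) → 0 H
  atom 14: F (halogen, monovalent) → 0 H
Totals → C:8, H:7, Br:1, F:3, N:1, O:1.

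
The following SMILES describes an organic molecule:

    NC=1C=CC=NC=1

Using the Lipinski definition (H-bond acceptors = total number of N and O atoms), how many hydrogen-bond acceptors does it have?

2

N atoms: 2; O atoms: 0.
Lipinski HBA = 2 + 0 = 2.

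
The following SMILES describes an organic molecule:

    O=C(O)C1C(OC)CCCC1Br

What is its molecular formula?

Walk through each heavy atom and fill implicit hydrogens from standard valence (C 4, N 3, O 2, S 2, halogen 1):
  atom 1: O, bond orders sum to 2 (valence 2) → 0 H
  atom 2: C, bond orders sum to 4 (valence 4) → 0 H
  atom 3: O, bond orders sum to 1 (valence 2) → 1 H
  atom 4: C, bond orders sum to 3 (valence 4) → 1 H
  atom 5: C, bond orders sum to 3 (valence 4) → 1 H
  atom 6: O, bond orders sum to 2 (valence 2) → 0 H
  atom 7: C, bond orders sum to 1 (valence 4) → 3 H
  atom 8: C, bond orders sum to 2 (valence 4) → 2 H
  atom 9: C, bond orders sum to 2 (valence 4) → 2 H
  atom 10: C, bond orders sum to 2 (valence 4) → 2 H
  atom 11: C, bond orders sum to 3 (valence 4) → 1 H
  atom 12: Br (halogen, monovalent) → 0 H
Totals → C:8, H:13, Br:1, O:3.

C8H13BrO3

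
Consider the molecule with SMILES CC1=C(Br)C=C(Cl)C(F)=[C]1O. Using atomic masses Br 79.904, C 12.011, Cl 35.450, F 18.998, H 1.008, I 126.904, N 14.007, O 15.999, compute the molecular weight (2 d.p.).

239.47 g/mol

First, the molecular formula is C7H5BrClFO (counting implicit H from valence).
  Br: 1 × 79.904 = 79.904
  C: 7 × 12.011 = 84.077
  Cl: 1 × 35.450 = 35.450
  F: 1 × 18.998 = 18.998
  H: 5 × 1.008 = 5.040
  O: 1 × 15.999 = 15.999
Sum: 1×79.904 + 7×12.011 + 1×35.450 + 1×18.998 + 5×1.008 + 1×15.999 = 239.468 → 239.47 g/mol.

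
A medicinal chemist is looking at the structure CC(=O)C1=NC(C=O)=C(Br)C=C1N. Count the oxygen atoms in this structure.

2

Scan the SMILES for O atoms (remember two-letter symbols like Cl and Br are single atoms).
Oxygen count: 2.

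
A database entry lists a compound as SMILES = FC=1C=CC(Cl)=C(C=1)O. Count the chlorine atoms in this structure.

1

Scan the SMILES for Cl atoms (remember two-letter symbols like Cl and Br are single atoms).
Chlorine count: 1.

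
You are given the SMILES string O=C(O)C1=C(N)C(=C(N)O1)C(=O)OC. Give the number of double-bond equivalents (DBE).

Degree of unsaturation = (number of rings) + (number of π bonds).
Ring closures in the SMILES: 1.
π bonds: 4 double bonds (each 1 DoU) → 4 DoU from unsaturation.
Total DoU = 1 + 4 = 5.

5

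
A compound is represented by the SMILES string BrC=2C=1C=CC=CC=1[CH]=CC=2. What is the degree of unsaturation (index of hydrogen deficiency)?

Molecular formula: C10H7Br.
DoU = (2C + 2 + N − H − X) / 2, where X is the halogen count and O/S are ignored.
    = (2·10 + 2 + 0 − 7 − 1) / 2 = 14 / 2 = 7.

7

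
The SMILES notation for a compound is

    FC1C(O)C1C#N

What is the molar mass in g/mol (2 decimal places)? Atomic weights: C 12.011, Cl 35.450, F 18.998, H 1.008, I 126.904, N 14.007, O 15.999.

101.08 g/mol

First, the molecular formula is C4H4FNO (counting implicit H from valence).
  C: 4 × 12.011 = 48.044
  F: 1 × 18.998 = 18.998
  H: 4 × 1.008 = 4.032
  N: 1 × 14.007 = 14.007
  O: 1 × 15.999 = 15.999
Sum: 4×12.011 + 1×18.998 + 4×1.008 + 1×14.007 + 1×15.999 = 101.080 → 101.08 g/mol.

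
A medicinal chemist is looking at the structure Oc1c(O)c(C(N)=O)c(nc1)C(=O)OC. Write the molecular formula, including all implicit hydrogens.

C8H8N2O5

Walk through each heavy atom and fill implicit hydrogens from standard valence (C 4, N 3, O 2, S 2, halogen 1); for lowercase aromatic atoms, an aromatic c carries 1 H when it has two neighbours and 0 H with three, and aromatic n carries 0 H:
  atom 1: O, bond orders sum to 1 (valence 2) → 1 H
  atom 2: aromatic c, 3 neighbours → 0 H
  atom 3: aromatic c, 3 neighbours → 0 H
  atom 4: O, bond orders sum to 1 (valence 2) → 1 H
  atom 5: aromatic c, 3 neighbours → 0 H
  atom 6: C, bond orders sum to 4 (valence 4) → 0 H
  atom 7: N, bond orders sum to 1 (valence 3) → 2 H
  atom 8: O, bond orders sum to 2 (valence 2) → 0 H
  atom 9: aromatic c, 3 neighbours → 0 H
  atom 10: aromatic n, 2 neighbours → 0 H
  atom 11: aromatic c, 2 neighbours → 1 H
  atom 12: C, bond orders sum to 4 (valence 4) → 0 H
  atom 13: O, bond orders sum to 2 (valence 2) → 0 H
  atom 14: O, bond orders sum to 2 (valence 2) → 0 H
  atom 15: C, bond orders sum to 1 (valence 4) → 3 H
Totals → C:8, H:8, N:2, O:5.
In Hill order: C8H8N2O5.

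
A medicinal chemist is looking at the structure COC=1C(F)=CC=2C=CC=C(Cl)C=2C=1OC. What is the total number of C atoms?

12

Count every carbon token in the SMILES (each C, including those in ring-closure positions and inside branches).
Carbon count: 12.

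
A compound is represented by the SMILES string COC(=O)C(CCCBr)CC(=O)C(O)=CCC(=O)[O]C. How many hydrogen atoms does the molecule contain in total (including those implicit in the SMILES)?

19

Walk through each heavy atom and fill implicit hydrogens from standard valence (C 4, N 3, O 2, S 2, halogen 1):
  atom 1: C, bond orders sum to 1 (valence 4) → 3 H
  atom 2: O, bond orders sum to 2 (valence 2) → 0 H
  atom 3: C, bond orders sum to 4 (valence 4) → 0 H
  atom 4: O, bond orders sum to 2 (valence 2) → 0 H
  atom 5: C, bond orders sum to 3 (valence 4) → 1 H
  atom 6: C, bond orders sum to 2 (valence 4) → 2 H
  atom 7: C, bond orders sum to 2 (valence 4) → 2 H
  atom 8: C, bond orders sum to 2 (valence 4) → 2 H
  atom 9: Br (halogen, monovalent) → 0 H
  atom 10: C, bond orders sum to 2 (valence 4) → 2 H
  atom 11: C, bond orders sum to 4 (valence 4) → 0 H
  atom 12: O, bond orders sum to 2 (valence 2) → 0 H
  atom 13: C, bond orders sum to 4 (valence 4) → 0 H
  atom 14: O, bond orders sum to 1 (valence 2) → 1 H
  atom 15: C, bond orders sum to 3 (valence 4) → 1 H
  atom 16: C, bond orders sum to 2 (valence 4) → 2 H
  atom 17: C, bond orders sum to 4 (valence 4) → 0 H
  atom 18: O, bond orders sum to 2 (valence 2) → 0 H
  atom 19: O with explicit H count 0
  atom 20: C, bond orders sum to 1 (valence 4) → 3 H
Total hydrogens: 19.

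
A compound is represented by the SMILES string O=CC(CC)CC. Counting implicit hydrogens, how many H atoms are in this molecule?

Walk through each heavy atom and fill implicit hydrogens from standard valence (C 4, N 3, O 2, S 2, halogen 1):
  atom 1: O, bond orders sum to 2 (valence 2) → 0 H
  atom 2: C, bond orders sum to 3 (valence 4) → 1 H
  atom 3: C, bond orders sum to 3 (valence 4) → 1 H
  atom 4: C, bond orders sum to 2 (valence 4) → 2 H
  atom 5: C, bond orders sum to 1 (valence 4) → 3 H
  atom 6: C, bond orders sum to 2 (valence 4) → 2 H
  atom 7: C, bond orders sum to 1 (valence 4) → 3 H
Total hydrogens: 12.

12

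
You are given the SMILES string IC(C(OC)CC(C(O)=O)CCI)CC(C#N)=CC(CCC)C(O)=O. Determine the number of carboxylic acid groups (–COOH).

2

The carboxylic acid motif appears at heavy-atom positions 8, 23 in the SMILES.
Other groups present: 1 alkene, 1 ether, 1 nitrile.
Carboxylic acid count: 2.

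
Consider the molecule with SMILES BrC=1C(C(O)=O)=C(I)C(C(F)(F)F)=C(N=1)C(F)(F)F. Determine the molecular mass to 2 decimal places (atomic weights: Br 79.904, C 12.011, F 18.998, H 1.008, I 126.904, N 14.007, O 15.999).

First, the molecular formula is C8HBrF6INO2 (counting implicit H from valence).
  Br: 1 × 79.904 = 79.904
  C: 8 × 12.011 = 96.088
  F: 6 × 18.998 = 113.988
  H: 1 × 1.008 = 1.008
  I: 1 × 126.904 = 126.904
  N: 1 × 14.007 = 14.007
  O: 2 × 15.999 = 31.998
Sum: 1×79.904 + 8×12.011 + 6×18.998 + 1×1.008 + 1×126.904 + 1×14.007 + 2×15.999 = 463.897 → 463.90 g/mol.

463.90 g/mol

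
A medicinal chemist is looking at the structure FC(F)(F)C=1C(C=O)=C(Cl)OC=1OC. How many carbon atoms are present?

Count every carbon token in the SMILES (each C, including those in ring-closure positions and inside branches).
Carbon count: 7.

7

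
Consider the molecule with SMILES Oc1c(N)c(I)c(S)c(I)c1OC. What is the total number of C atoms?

Count every carbon token in the SMILES (each C, including those in ring-closure positions and inside branches).
Carbon count: 7.

7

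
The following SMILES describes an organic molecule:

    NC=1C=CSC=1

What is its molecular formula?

Walk through each heavy atom and fill implicit hydrogens from standard valence (C 4, N 3, O 2, S 2, halogen 1):
  atom 1: N, bond orders sum to 1 (valence 3) → 2 H
  atom 2: C, bond orders sum to 4 (valence 4) → 0 H
  atom 3: C, bond orders sum to 3 (valence 4) → 1 H
  atom 4: C, bond orders sum to 3 (valence 4) → 1 H
  atom 5: S, bond orders sum to 2 (valence 2) → 0 H
  atom 6: C, bond orders sum to 3 (valence 4) → 1 H
Totals → C:4, H:5, N:1, S:1.
In Hill order: C4H5NS.

C4H5NS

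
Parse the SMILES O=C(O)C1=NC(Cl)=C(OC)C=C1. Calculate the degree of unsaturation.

Degree of unsaturation = (number of rings) + (number of π bonds).
Ring closures in the SMILES: 1.
π bonds: 4 double bonds (each 1 DoU) → 4 DoU from unsaturation.
Total DoU = 1 + 4 = 5.

5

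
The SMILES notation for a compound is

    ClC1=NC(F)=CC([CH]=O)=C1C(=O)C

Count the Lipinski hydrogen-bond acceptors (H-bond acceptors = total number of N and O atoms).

3

N atoms: 1; O atoms: 2.
Lipinski HBA = 1 + 2 = 3.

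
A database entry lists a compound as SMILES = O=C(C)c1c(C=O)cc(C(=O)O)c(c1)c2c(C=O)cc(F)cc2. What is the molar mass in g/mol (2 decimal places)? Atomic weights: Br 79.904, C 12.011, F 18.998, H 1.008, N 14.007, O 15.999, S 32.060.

314.27 g/mol

First, the molecular formula is C17H11FO5 (counting implicit H from valence).
  C: 17 × 12.011 = 204.187
  F: 1 × 18.998 = 18.998
  H: 11 × 1.008 = 11.088
  O: 5 × 15.999 = 79.995
Sum: 17×12.011 + 1×18.998 + 11×1.008 + 5×15.999 = 314.268 → 314.27 g/mol.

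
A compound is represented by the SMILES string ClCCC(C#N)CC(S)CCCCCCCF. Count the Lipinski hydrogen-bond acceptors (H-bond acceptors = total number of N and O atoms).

N atoms: 1; O atoms: 0.
Lipinski HBA = 1 + 0 = 1.

1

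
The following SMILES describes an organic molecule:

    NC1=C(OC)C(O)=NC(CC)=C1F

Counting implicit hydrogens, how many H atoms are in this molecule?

11

Walk through each heavy atom and fill implicit hydrogens from standard valence (C 4, N 3, O 2, S 2, halogen 1):
  atom 1: N, bond orders sum to 1 (valence 3) → 2 H
  atom 2: C, bond orders sum to 4 (valence 4) → 0 H
  atom 3: C, bond orders sum to 4 (valence 4) → 0 H
  atom 4: O, bond orders sum to 2 (valence 2) → 0 H
  atom 5: C, bond orders sum to 1 (valence 4) → 3 H
  atom 6: C, bond orders sum to 4 (valence 4) → 0 H
  atom 7: O, bond orders sum to 1 (valence 2) → 1 H
  atom 8: N, bond orders sum to 3 (valence 3) → 0 H
  atom 9: C, bond orders sum to 4 (valence 4) → 0 H
  atom 10: C, bond orders sum to 2 (valence 4) → 2 H
  atom 11: C, bond orders sum to 1 (valence 4) → 3 H
  atom 12: C, bond orders sum to 4 (valence 4) → 0 H
  atom 13: F (halogen, monovalent) → 0 H
Total hydrogens: 11.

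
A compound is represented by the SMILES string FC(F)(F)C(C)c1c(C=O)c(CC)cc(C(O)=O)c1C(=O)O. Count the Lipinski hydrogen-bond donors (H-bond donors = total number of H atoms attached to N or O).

Donors: find every N or O and count the H atoms it carries.
  atom 10 (O): bond orders sum to 2 → 0 H
  atom 17 (O): bond orders sum to 1 → 1 H
  atom 18 (O): bond orders sum to 2 → 0 H
  atom 21 (O): bond orders sum to 2 → 0 H
  atom 22 (O): bond orders sum to 1 → 1 H
Lipinski HBD = 2.

2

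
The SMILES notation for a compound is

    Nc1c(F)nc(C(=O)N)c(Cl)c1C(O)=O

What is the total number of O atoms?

Scan the SMILES for O atoms (remember two-letter symbols like Cl and Br are single atoms).
Oxygen count: 3.

3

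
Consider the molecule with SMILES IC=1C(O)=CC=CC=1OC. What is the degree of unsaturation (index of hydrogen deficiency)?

4

Degree of unsaturation = (number of rings) + (number of π bonds).
Ring closures in the SMILES: 1.
π bonds: 3 double bonds (each 1 DoU) → 3 DoU from unsaturation.
Total DoU = 1 + 3 = 4.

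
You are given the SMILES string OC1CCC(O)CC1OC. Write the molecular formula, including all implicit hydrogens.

Walk through each heavy atom and fill implicit hydrogens from standard valence (C 4, N 3, O 2, S 2, halogen 1):
  atom 1: O, bond orders sum to 1 (valence 2) → 1 H
  atom 2: C, bond orders sum to 3 (valence 4) → 1 H
  atom 3: C, bond orders sum to 2 (valence 4) → 2 H
  atom 4: C, bond orders sum to 2 (valence 4) → 2 H
  atom 5: C, bond orders sum to 3 (valence 4) → 1 H
  atom 6: O, bond orders sum to 1 (valence 2) → 1 H
  atom 7: C, bond orders sum to 2 (valence 4) → 2 H
  atom 8: C, bond orders sum to 3 (valence 4) → 1 H
  atom 9: O, bond orders sum to 2 (valence 2) → 0 H
  atom 10: C, bond orders sum to 1 (valence 4) → 3 H
Totals → C:7, H:14, O:3.

C7H14O3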